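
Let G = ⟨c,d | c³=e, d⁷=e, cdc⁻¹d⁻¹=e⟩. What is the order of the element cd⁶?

Compute successive powers until reaching e:
  (cd⁶)¹ = cd⁶, (cd⁶)² = c²d⁵, (cd⁶)³ = d⁴, (cd⁶)⁴ = cd³, (cd⁶)⁵ = c²d², (cd⁶)⁶ = d, (cd⁶)⁷ = c, (cd⁶)⁸ = c²d⁶, (cd⁶)⁹ = d⁵, (cd⁶)¹⁰ = cd⁴, (cd⁶)¹¹ = c²d³, (cd⁶)¹² = d², (cd⁶)¹³ = cd, (cd⁶)¹⁴ = c², (cd⁶)¹⁵ = d⁶, (cd⁶)¹⁶ = cd⁵, (cd⁶)¹⁷ = c²d⁴, (cd⁶)¹⁸ = d³, (cd⁶)¹⁹ = cd², (cd⁶)²⁰ = c²d, (cd⁶)²¹ = e.
The smallest positive k with (cd⁶)ᵏ = e is 21.

Answer: 21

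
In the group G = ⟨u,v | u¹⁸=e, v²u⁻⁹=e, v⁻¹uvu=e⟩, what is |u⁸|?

Compute successive powers until reaching e:
  (u⁸)¹ = u⁸, (u⁸)² = u¹⁶, (u⁸)³ = u⁶, (u⁸)⁴ = u¹⁴, (u⁸)⁵ = u⁴, (u⁸)⁶ = u¹², (u⁸)⁷ = u², (u⁸)⁸ = u¹⁰, (u⁸)⁹ = e.
The smallest positive k with (u⁸)ᵏ = e is 9.

Answer: 9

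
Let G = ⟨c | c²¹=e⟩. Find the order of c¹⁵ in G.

Compute successive powers until reaching e:
  (c¹⁵)¹ = c¹⁵, (c¹⁵)² = c⁹, (c¹⁵)³ = c³, (c¹⁵)⁴ = c¹⁸, (c¹⁵)⁵ = c¹², (c¹⁵)⁶ = c⁶, (c¹⁵)⁷ = e.
The smallest positive k with (c¹⁵)ᵏ = e is 7.

Answer: 7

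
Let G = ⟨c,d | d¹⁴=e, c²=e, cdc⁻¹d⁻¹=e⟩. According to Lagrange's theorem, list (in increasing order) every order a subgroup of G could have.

|G| = 28 = 2² · 7. By Lagrange's theorem the order of any subgroup divides 28; the divisors of 28 are 1, 2, 4, 7, 14, 28.

Answer: 1, 2, 4, 7, 14, 28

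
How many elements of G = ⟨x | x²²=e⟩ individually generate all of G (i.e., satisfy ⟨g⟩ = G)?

G is cyclic of order 22. An element generates G iff its order is 22, and a cyclic group of order 22 has exactly φ(22) = 10 such elements.

Answer: 10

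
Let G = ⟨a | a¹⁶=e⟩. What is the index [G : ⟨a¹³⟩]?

First find ord(a¹³) by computing successive powers:
  (a¹³)¹ = a¹³, (a¹³)² = a¹⁰, (a¹³)³ = a⁷, (a¹³)⁴ = a⁴, (a¹³)⁵ = a, (a¹³)⁶ = a¹⁴, (a¹³)⁷ = a¹¹, (a¹³)⁸ = a⁸, (a¹³)⁹ = a⁵, (a¹³)¹⁰ = a², (a¹³)¹¹ = a¹⁵, (a¹³)¹² = a¹², (a¹³)¹³ = a⁹, (a¹³)¹⁴ = a⁶, (a¹³)¹⁵ = a³, (a¹³)¹⁶ = e.
So |⟨a¹³⟩| = ord(a¹³) = 16. With |G| = 16, by Lagrange [G : ⟨a¹³⟩] = 16/16 = 1.

Answer: 1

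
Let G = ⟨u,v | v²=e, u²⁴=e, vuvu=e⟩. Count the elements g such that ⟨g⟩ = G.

⟨g⟩ = G would require ord(g) = |G| = 48, but the maximum element order in G is 24 < 48. So G is not cyclic and no single element generates it: the count is 0.

Answer: 0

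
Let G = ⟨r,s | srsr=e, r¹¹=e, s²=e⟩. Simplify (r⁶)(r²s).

Compute (r⁶) · (r²s) by multiplying left to right and reducing via the relations at each step:
  (r⁶) · r² = r⁸
  (r⁸) · s = r⁸s

Answer: r⁸s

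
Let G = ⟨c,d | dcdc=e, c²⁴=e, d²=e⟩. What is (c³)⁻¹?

The order of (c³) is 8 (smallest k with (c³)ᵏ = e), so (c³)⁻¹ = (c³)⁷ = c²¹.
Check: (c³) · (c²¹) → (c³) · c²¹ = e, giving e as required.

Answer: c²¹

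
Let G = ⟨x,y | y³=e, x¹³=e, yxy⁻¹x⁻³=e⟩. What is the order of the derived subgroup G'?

G' = [G, G] is generated by all commutators. The generator-pair commutators are: [x, y] = x¹¹.
The subgroup they normally generate is {e, x, x², x³, x⁴, x⁵, x⁶, x⁷, x⁸, x⁹, x¹⁰, x¹¹, x¹²}, of order 13.
Check: |G/G'| = 39/13 = 3 is the order of the abelianisation.

Answer: 13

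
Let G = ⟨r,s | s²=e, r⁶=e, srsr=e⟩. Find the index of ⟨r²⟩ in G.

First find ord(r²) by computing successive powers:
  (r²)¹ = r², (r²)² = r⁴, (r²)³ = e.
So |⟨r²⟩| = ord(r²) = 3. With |G| = 12, by Lagrange [G : ⟨r²⟩] = 12/3 = 4.

Answer: 4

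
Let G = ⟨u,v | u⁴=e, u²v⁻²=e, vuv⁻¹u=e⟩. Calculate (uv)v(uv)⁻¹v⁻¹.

[(uv), v] = (uv)·v·(uv)⁻¹·v⁻¹.
  (uv) · v = u³
  (u³) · (uv⁻¹) = v⁻¹
  (v⁻¹) · (v⁻¹) = u²

Answer: u²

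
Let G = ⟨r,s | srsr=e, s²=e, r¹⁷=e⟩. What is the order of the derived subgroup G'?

G' = [G, G] is generated by all commutators. The generator-pair commutators are: [r, s] = r².
The subgroup they normally generate is {e, r, r², r³, r⁴, r⁵, r⁶, r⁷, r⁸, r⁹, r¹⁰, r¹¹, r¹², r¹³, r¹⁴, r¹⁵, r¹⁶}, of order 17.
Check: |G/G'| = 34/17 = 2 is the order of the abelianisation.

Answer: 17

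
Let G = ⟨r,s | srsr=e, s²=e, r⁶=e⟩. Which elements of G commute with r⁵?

⟨r⁵⟩ ⊆ C_G(r⁵) since powers of r⁵ commute with r⁵; so |C_G(r⁵)| ≥ |⟨r⁵⟩| = 6.
By orbit–stabilizer, |C_G(r⁵)| = |G| / |conj. class of r⁵| = 12 / 2 = 6.
The 6 elements commuting with r⁵ are {e, r, r², r³, r⁴, r⁵}.

Answer: {e, r, r², r³, r⁴, r⁵}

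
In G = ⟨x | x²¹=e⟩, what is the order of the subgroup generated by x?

|⟨x⟩| equals the order of x. Compute successive powers until reaching e:
  x¹ = x, x² = x², x³ = x³, x⁴ = x⁴, x⁵ = x⁵, x⁶ = x⁶, x⁷ = x⁷, x⁸ = x⁸, x⁹ = x⁹, x¹⁰ = x¹⁰, x¹¹ = x¹¹, x¹² = x¹², x¹³ = x¹³, x¹⁴ = x¹⁴, x¹⁵ = x¹⁵, x¹⁶ = x¹⁶, x¹⁷ = x¹⁷, x¹⁸ = x¹⁸, x¹⁹ = x¹⁹, x²⁰ = x²⁰, x²¹ = e.
The smallest positive k with xᵏ = e is 21, so |⟨x⟩| = 21.

Answer: 21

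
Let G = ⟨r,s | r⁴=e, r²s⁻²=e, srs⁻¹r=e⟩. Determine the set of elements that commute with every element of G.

An element z ∈ Z(G) iff z commutes with every generator.
For example r² is central: (r²)·r = r³ = r·(r²); (r²)·s = s⁻¹ = s·(r²).
Whereas r ∉ Z(G) since r·s = rs ≠ rs⁻¹ = s·r.
Checking each of the 8 elements this way gives Z(G) = {e, r²}, of order 2.

Answer: {e, r²}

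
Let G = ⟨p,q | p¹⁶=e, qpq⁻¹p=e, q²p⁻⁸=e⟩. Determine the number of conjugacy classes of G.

The conjugacy classes (representative and size) are:
  [e] (size 1), [p] (size 2), [p¹⁴] (size 2), [p¹³] (size 2), [p¹²] (size 2), [p⁵] (size 2), [p¹⁰] (size 2), [p⁷] (size 2), [p⁸] (size 1), [q⁻¹] (size 8), [p⁷q⁻¹] (size 8).
Class equation: 1 + 2 + 2 + 2 + 2 + 2 + 2 + 2 + 1 + 8 + 8 = 32 = |G|. So G has 11 conjugacy classes.

Answer: 11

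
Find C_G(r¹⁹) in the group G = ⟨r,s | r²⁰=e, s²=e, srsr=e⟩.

⟨r¹⁹⟩ ⊆ C_G(r¹⁹) since powers of r¹⁹ commute with r¹⁹; so |C_G(r¹⁹)| ≥ |⟨r¹⁹⟩| = 20.
By orbit–stabilizer, |C_G(r¹⁹)| = |G| / |conj. class of r¹⁹| = 40 / 2 = 20.
The 20 elements commuting with r¹⁹ are {e, r, r², r³, r⁴, r⁵, r⁶, r⁷, r⁸, r⁹, r¹⁰, r¹¹, r¹², r¹³, r¹⁴, r¹⁵, r¹⁶, r¹⁷, r¹⁸, r¹⁹}.

Answer: {e, r, r², r³, r⁴, r⁵, r⁶, r⁷, r⁸, r⁹, r¹⁰, r¹¹, r¹², r¹³, r¹⁴, r¹⁵, r¹⁶, r¹⁷, r¹⁸, r¹⁹}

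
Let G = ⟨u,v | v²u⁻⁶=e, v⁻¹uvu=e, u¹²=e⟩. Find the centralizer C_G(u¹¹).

⟨u¹¹⟩ ⊆ C_G(u¹¹) since powers of u¹¹ commute with u¹¹; so |C_G(u¹¹)| ≥ |⟨u¹¹⟩| = 12.
By orbit–stabilizer, |C_G(u¹¹)| = |G| / |conj. class of u¹¹| = 24 / 2 = 12.
The 12 elements commuting with u¹¹ are {e, u, u², u³, u⁴, u⁵, u⁶, u⁷, u⁸, u⁹, u¹⁰, u¹¹}.

Answer: {e, u, u², u³, u⁴, u⁵, u⁶, u⁷, u⁸, u⁹, u¹⁰, u¹¹}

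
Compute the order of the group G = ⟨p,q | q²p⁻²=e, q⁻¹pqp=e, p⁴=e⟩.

Enumerate words in the generators, reducing via the relations: the distinct elements are
  {e, p, q, pq, p², p³, q⁻¹, pq⁻¹}.
No further products give new elements, so |G| = 8.

Answer: 8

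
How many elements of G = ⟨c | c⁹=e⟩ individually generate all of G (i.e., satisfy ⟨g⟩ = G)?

G is cyclic of order 9. An element generates G iff its order is 9, and a cyclic group of order 9 has exactly φ(9) = 6 such elements.

Answer: 6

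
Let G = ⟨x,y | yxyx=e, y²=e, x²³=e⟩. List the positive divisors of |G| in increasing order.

|G| = 46 = 2 · 23. By Lagrange's theorem the order of any subgroup divides 46; the divisors of 46 are 1, 2, 23, 46.

Answer: 1, 2, 23, 46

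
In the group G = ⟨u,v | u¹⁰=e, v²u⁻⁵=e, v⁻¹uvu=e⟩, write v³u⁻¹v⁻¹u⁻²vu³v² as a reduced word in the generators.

Multiply left to right, reducing at each step:
  (v⁻¹) · u⁻¹ = uv⁻¹
  (uv⁻¹) · v⁻¹ = u⁶
  (u⁶) · u⁻² = u⁴
  (u⁴) · v = u⁴v
  (u⁴v) · u³ = uv
  (uv) · v² = uv⁻¹

Answer: uv⁻¹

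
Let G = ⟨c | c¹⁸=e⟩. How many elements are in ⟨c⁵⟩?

|⟨c⁵⟩| equals the order of c⁵. Compute successive powers until reaching e:
  (c⁵)¹ = c⁵, (c⁵)² = c¹⁰, (c⁵)³ = c¹⁵, (c⁵)⁴ = c², (c⁵)⁵ = c⁷, (c⁵)⁶ = c¹², (c⁵)⁷ = c¹⁷, (c⁵)⁸ = c⁴, (c⁵)⁹ = c⁹, (c⁵)¹⁰ = c¹⁴, (c⁵)¹¹ = c, (c⁵)¹² = c⁶, (c⁵)¹³ = c¹¹, (c⁵)¹⁴ = c¹⁶, (c⁵)¹⁵ = c³, (c⁵)¹⁶ = c⁸, (c⁵)¹⁷ = c¹³, (c⁵)¹⁸ = e.
The smallest positive k with (c⁵)ᵏ = e is 18, so |⟨c⁵⟩| = 18.

Answer: 18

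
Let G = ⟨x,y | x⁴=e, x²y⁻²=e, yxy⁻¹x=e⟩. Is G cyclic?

Every cyclic group is abelian. But x·y = xy while y·x = xy⁻¹, so x·y ≠ y·x and G is not abelian. Hence G is not cyclic.

Answer: No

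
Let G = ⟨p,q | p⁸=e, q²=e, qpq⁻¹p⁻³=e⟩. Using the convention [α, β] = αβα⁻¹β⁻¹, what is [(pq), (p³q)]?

[(pq), (p³q)] = (pq)·(p³q)·(pq)⁻¹·(p³q)⁻¹.
  (pq) · (p³q) = p²
  (p²) · (p⁵q) = p⁷q
  (p⁷q) · (p⁷q) = p⁴

Answer: p⁴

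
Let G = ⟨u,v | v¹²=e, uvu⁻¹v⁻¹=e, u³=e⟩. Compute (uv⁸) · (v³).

Compute (uv⁸) · (v³) by multiplying left to right and reducing via the relations at each step:
  (uv⁸) · v³ = uv¹¹

Answer: uv¹¹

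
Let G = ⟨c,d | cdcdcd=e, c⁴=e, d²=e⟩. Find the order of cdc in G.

Compute successive powers until reaching e:
  (cdc)¹ = cdc, (cdc)² = dc²d, (cdc)³ = c³dc³, (cdc)⁴ = e.
The smallest positive k with (cdc)ᵏ = e is 4.

Answer: 4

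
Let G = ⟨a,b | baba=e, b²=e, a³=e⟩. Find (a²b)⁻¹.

The order of (a²b) is 2 (smallest k with (a²b)ᵏ = e), so (a²b)⁻¹ = (a²b)¹ = a²b.
Check: (a²b) · (a²b) → (a²b) · a² = b;   b · b = e, giving e as required.

Answer: a²b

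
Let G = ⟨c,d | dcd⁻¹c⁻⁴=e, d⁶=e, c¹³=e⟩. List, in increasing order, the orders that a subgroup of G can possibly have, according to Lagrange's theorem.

|G| = 78 = 2 · 3 · 13. By Lagrange's theorem the order of any subgroup divides 78; the divisors of 78 are 1, 2, 3, 6, 13, 26, 39, 78.

Answer: 1, 2, 3, 6, 13, 26, 39, 78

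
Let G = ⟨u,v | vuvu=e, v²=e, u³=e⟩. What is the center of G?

An element z ∈ Z(G) iff z commutes with every generator.
For example e is central: e·u = u = u·e; e·v = v = v·e.
Whereas u ∉ Z(G) since u·v = uv ≠ u²v = v·u.
Checking each of the 6 elements this way gives Z(G) = {e}, of order 1.

Answer: {e}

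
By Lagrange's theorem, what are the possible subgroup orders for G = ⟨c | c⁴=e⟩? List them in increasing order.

|G| = 4 = 2². By Lagrange's theorem the order of any subgroup divides 4; the divisors of 4 are 1, 2, 4.

Answer: 1, 2, 4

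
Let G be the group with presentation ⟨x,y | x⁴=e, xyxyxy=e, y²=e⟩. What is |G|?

Enumerate words in the generators, reducing via the relations: the distinct elements are
  {e, x, y, xy, x², x³, yx, xyx, x²y, x³y, yx², yx³, xyx², xyx³, x²yx, x³yx, yx²y, xyx²y, x²yx², x²yx³, x³yx², x³yx³, x²yx²y, x³yx²y}.
No further products give new elements, so |G| = 24.

Answer: 24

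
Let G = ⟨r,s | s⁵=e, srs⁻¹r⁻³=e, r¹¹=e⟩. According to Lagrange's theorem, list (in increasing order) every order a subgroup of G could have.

|G| = 55 = 5 · 11. By Lagrange's theorem the order of any subgroup divides 55; the divisors of 55 are 1, 5, 11, 55.

Answer: 1, 5, 11, 55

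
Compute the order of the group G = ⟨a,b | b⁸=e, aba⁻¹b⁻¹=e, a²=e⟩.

Enumerate words in the generators, reducing via the relations: the distinct elements are
  {a, b, e, ab, b², b³, b⁴, b⁵, b⁶, b⁷, ab², ab³, ab⁴, ab⁵, ab⁶, ab⁷}.
No further products give new elements, so |G| = 16.

Answer: 16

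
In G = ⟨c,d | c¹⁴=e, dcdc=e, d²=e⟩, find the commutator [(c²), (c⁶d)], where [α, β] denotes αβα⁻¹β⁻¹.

[(c²), (c⁶d)] = (c²)·(c⁶d)·(c²)⁻¹·(c⁶d)⁻¹.
  (c²) · (c⁶d) = c⁸d
  (c⁸d) · (c¹²) = c¹⁰d
  (c¹⁰d) · (c⁶d) = c⁴

Answer: c⁴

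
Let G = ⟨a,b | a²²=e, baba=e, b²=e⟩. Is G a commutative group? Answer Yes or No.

a·b = ab but b·a = a²¹b, so a·b ≠ b·a and G is not abelian.

Answer: No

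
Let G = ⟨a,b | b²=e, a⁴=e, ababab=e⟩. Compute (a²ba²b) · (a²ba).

Compute (a²ba²b) · (a²ba) by multiplying left to right and reducing via the relations at each step:
  (a²ba²b) · a² = ba²b
  (ba²b) · b = ba²
  (ba²) · a = ba³

Answer: ba³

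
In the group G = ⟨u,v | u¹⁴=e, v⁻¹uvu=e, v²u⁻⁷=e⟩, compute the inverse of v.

The order of v is 4 (smallest k with vᵏ = e), so v⁻¹ = v³ = v⁻¹.
Check: v · (v⁻¹) → v · v⁻¹ = e, giving e as required.

Answer: v⁻¹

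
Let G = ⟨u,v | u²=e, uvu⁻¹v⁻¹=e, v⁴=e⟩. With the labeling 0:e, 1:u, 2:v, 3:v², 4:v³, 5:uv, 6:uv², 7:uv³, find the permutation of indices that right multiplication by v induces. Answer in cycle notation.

(0 2 3 4)(1 5 6 7)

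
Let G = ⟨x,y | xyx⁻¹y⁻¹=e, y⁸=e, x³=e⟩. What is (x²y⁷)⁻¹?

The order of (x²y⁷) is 24 (smallest k with (x²y⁷)ᵏ = e), so (x²y⁷)⁻¹ = (x²y⁷)²³ = xy.
Check: (x²y⁷) · (xy) → (x²y⁷) · x = y⁷;   (y⁷) · y = e, giving e as required.

Answer: xy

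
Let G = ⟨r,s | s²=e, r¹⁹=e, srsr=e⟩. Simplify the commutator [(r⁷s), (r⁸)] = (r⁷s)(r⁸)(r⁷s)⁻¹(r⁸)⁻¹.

[(r⁷s), (r⁸)] = (r⁷s)·(r⁸)·(r⁷s)⁻¹·(r⁸)⁻¹.
  (r⁷s) · (r⁸) = r¹⁸s
  (r¹⁸s) · (r⁷s) = r¹¹
  (r¹¹) · (r¹¹) = r³

Answer: r³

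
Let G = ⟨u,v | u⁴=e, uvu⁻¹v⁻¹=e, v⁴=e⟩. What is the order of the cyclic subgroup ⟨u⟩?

|⟨u⟩| equals the order of u. Compute successive powers until reaching e:
  u¹ = u, u² = u², u³ = u³, u⁴ = e.
The smallest positive k with uᵏ = e is 4, so |⟨u⟩| = 4.

Answer: 4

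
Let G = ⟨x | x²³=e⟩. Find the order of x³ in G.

Compute successive powers until reaching e:
  (x³)¹ = x³, (x³)² = x⁶, (x³)³ = x⁹, (x³)⁴ = x¹², (x³)⁵ = x¹⁵, (x³)⁶ = x¹⁸, (x³)⁷ = x²¹, (x³)⁸ = x, (x³)⁹ = x⁴, (x³)¹⁰ = x⁷, (x³)¹¹ = x¹⁰, (x³)¹² = x¹³, (x³)¹³ = x¹⁶, (x³)¹⁴ = x¹⁹, (x³)¹⁵ = x²², (x³)¹⁶ = x², (x³)¹⁷ = x⁵, (x³)¹⁸ = x⁸, (x³)¹⁹ = x¹¹, (x³)²⁰ = x¹⁴, (x³)²¹ = x¹⁷, (x³)²² = x²⁰, (x³)²³ = e.
The smallest positive k with (x³)ᵏ = e is 23.

Answer: 23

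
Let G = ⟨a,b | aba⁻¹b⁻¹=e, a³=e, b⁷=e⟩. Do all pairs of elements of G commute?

Each pair of generators commutes: a·b = ab = b·a. Since the generators pairwise commute, every element of G commutes with every other, so G is abelian.

Answer: Yes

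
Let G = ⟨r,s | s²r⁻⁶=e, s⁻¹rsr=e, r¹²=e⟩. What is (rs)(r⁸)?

Compute (rs) · (r⁸) by multiplying left to right and reducing via the relations at each step:
  (rs) · r⁸ = r⁵s

Answer: r⁵s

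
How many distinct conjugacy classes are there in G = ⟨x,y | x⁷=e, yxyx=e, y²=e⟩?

The conjugacy classes (representative and size) are:
  [e] (size 1), [x⁶] (size 2), [x⁵] (size 2), [x⁴] (size 2), [xy] (size 7).
Class equation: 1 + 2 + 2 + 2 + 7 = 14 = |G|. So G has 5 conjugacy classes.

Answer: 5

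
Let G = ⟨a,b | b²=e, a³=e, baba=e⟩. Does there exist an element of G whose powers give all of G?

Every cyclic group is abelian. But a·b = ab while b·a = a²b, so a·b ≠ b·a and G is not abelian. Hence G is not cyclic.

Answer: No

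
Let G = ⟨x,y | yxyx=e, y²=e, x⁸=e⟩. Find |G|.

Enumerate words in the generators, reducing via the relations: the distinct elements are
  {e, x, y, xy, x², x³, x⁴, x⁵, x⁶, x⁷, x²y, x³y, x⁴y, x⁵y, x⁶y, x⁷y}.
No further products give new elements, so |G| = 16.

Answer: 16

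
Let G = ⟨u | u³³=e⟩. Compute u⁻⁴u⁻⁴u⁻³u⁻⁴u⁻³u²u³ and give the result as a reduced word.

Multiply left to right, reducing at each step:
  (u²⁹) · u⁻⁴ = u²⁵
  (u²⁵) · u⁻³ = u²²
  (u²²) · u⁻⁴ = u¹⁸
  (u¹⁸) · u⁻³ = u¹⁵
  (u¹⁵) · u² = u¹⁷
  (u¹⁷) · u³ = u²⁰

Answer: u²⁰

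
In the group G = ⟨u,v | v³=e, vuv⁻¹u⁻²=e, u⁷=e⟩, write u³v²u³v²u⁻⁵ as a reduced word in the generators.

Multiply left to right, reducing at each step:
  (u³) · v² = u³v²
  (u³v²) · u³ = uv²
  (uv²) · v² = uv
  (uv) · u⁻⁵ = u⁵v

Answer: u⁵v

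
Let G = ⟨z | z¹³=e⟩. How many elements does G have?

G is generated by a single element, so G is cyclic. The relator gives z¹³ = e and no smaller power is forced to be e, so the 13 powers {e, z, z², z³, z⁴, z⁵, z⁶, z⁷, z⁸, z⁹, z¹², z¹¹, z¹⁰} are distinct. Hence |G| = 13.

Answer: 13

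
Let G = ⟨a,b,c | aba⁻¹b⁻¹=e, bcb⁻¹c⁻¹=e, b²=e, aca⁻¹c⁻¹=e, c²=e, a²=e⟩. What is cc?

Compute c · c by multiplying left to right and reducing via the relations at each step:
  c · c = e

Answer: e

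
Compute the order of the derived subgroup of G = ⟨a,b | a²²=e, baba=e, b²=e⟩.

G' = [G, G] is generated by all commutators. The generator-pair commutators are: [a, b] = a².
The subgroup they normally generate is {e, a², a⁴, a⁶, a⁸, a¹⁰, a¹², a¹⁴, a¹⁶, a¹⁸, a²⁰}, of order 11.
Check: |G/G'| = 44/11 = 4 is the order of the abelianisation.

Answer: 11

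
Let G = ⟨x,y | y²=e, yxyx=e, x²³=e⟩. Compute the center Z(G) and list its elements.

An element z ∈ Z(G) iff z commutes with every generator.
For example e is central: e·x = x = x·e; e·y = y = y·e.
Whereas x ∉ Z(G) since x·y = xy ≠ x²²y = y·x.
Checking each of the 46 elements this way gives Z(G) = {e}, of order 1.

Answer: {e}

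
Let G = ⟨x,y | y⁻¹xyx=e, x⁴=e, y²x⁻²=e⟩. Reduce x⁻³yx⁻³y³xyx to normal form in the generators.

Multiply left to right, reducing at each step:
  x · y = xy
  (xy) · x⁻³ = y
  y · y³ = e
  e · x = x
  x · y = xy
  (xy) · x = y

Answer: y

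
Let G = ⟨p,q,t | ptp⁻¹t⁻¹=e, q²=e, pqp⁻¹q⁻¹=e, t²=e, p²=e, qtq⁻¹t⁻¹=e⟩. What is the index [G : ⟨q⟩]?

First find ord(q) by computing successive powers:
  q¹ = q, q² = e.
So |⟨q⟩| = ord(q) = 2. With |G| = 8, by Lagrange [G : ⟨q⟩] = 8/2 = 4.

Answer: 4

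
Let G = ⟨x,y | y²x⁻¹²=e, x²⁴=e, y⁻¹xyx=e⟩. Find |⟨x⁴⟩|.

|⟨x⁴⟩| equals the order of x⁴. Compute successive powers until reaching e:
  (x⁴)¹ = x⁴, (x⁴)² = x⁸, (x⁴)³ = x¹², (x⁴)⁴ = x¹⁶, (x⁴)⁵ = x²⁰, (x⁴)⁶ = e.
The smallest positive k with (x⁴)ᵏ = e is 6, so |⟨x⁴⟩| = 6.

Answer: 6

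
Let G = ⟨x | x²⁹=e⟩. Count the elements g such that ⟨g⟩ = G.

G is cyclic of order 29. An element generates G iff its order is 29, and a cyclic group of order 29 has exactly φ(29) = 28 such elements.

Answer: 28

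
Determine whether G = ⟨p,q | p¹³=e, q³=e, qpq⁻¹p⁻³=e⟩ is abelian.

p·q = pq but q·p = p³q, so p·q ≠ q·p and G is not abelian.

Answer: No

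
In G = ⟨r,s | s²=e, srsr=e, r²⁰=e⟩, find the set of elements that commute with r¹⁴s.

⟨r¹⁴s⟩ ⊆ C_G(r¹⁴s) since powers of r¹⁴s commute with r¹⁴s; so |C_G(r¹⁴s)| ≥ |⟨r¹⁴s⟩| = 2.
By orbit–stabilizer, |C_G(r¹⁴s)| = |G| / |conj. class of r¹⁴s| = 40 / 10 = 4.
The 4 elements commuting with r¹⁴s are {e, r¹⁰, r⁴s, r¹⁴s}.

Answer: {e, r¹⁰, r⁴s, r¹⁴s}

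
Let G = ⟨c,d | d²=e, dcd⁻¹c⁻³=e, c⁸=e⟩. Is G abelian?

c·d = cd but d·c = c³d, so c·d ≠ d·c and G is not abelian.

Answer: No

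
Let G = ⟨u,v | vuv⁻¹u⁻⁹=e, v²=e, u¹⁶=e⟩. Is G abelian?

u·v = uv but v·u = u⁹v, so u·v ≠ v·u and G is not abelian.

Answer: No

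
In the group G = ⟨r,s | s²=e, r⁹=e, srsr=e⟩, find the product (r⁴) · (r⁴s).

Compute (r⁴) · (r⁴s) by multiplying left to right and reducing via the relations at each step:
  (r⁴) · r⁴ = r⁸
  (r⁸) · s = r⁸s

Answer: r⁸s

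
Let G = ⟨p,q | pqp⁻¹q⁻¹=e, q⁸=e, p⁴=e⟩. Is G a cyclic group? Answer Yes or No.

|G| = 32, but the maximum element order in G is 8 < 32. No single element generates all of G, so G is not cyclic.

Answer: No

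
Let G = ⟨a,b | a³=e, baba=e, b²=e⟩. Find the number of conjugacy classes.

The conjugacy classes (representative and size) are:
  [e] (size 1), [a] (size 2), [ab] (size 3).
Class equation: 1 + 2 + 3 = 6 = |G|. So G has 3 conjugacy classes.

Answer: 3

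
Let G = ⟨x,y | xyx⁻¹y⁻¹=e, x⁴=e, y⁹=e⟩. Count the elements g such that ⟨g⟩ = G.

G is cyclic of order 36. An element generates G iff its order is 36, and a cyclic group of order 36 has exactly φ(36) = 12 such elements.

Answer: 12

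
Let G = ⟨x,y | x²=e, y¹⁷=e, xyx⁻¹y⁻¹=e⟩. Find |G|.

Enumerate words in the generators, reducing via the relations: the distinct elements are
  {e, x, y, xy, y², y³, y⁴, y⁵, y⁶, y⁷, y⁸, y⁹, xy², xy³, xy⁴, xy⁵, xy⁶, xy⁷, xy⁸, xy⁹, y¹², y¹³, y¹¹, y¹⁰, y¹⁴, y¹⁵, y¹⁶, xy¹², xy¹³, xy¹¹, xy¹⁰, xy¹⁴, xy¹⁵, xy¹⁶}.
No further products give new elements, so |G| = 34.

Answer: 34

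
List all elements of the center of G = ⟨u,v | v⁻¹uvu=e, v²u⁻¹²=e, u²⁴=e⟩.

An element z ∈ Z(G) iff z commutes with every generator.
For example u¹² is central: (u¹²)·u = u¹³ = u·(u¹²); (u¹²)·v = v⁻¹ = v·(u¹²).
Whereas u ∉ Z(G) since u·v = uv ≠ u¹¹v⁻¹ = v·u.
Checking each of the 48 elements this way gives Z(G) = {e, u¹²}, of order 2.

Answer: {e, u¹²}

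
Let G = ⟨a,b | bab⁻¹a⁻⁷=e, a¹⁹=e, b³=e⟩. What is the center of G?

An element z ∈ Z(G) iff z commutes with every generator.
For example e is central: e·a = a = a·e; e·b = b = b·e.
Whereas a ∉ Z(G) since a·b = ab ≠ a⁷b = b·a.
Checking each of the 57 elements this way gives Z(G) = {e}, of order 1.

Answer: {e}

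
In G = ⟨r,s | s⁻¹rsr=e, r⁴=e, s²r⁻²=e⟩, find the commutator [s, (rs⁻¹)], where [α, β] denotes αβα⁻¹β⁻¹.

[s, (rs⁻¹)] = s·(rs⁻¹)·s⁻¹·(rs⁻¹)⁻¹.
  s · (rs⁻¹) = r³
  (r³) · (s⁻¹) = rs
  (rs) · (rs) = r²

Answer: r²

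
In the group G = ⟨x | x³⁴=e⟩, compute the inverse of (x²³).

The order of (x²³) is 34 (smallest k with (x²³)ᵏ = e), so (x²³)⁻¹ = (x²³)³³ = x¹¹.
Check: (x²³) · (x¹¹) → (x²³) · x¹¹ = e, giving e as required.

Answer: x¹¹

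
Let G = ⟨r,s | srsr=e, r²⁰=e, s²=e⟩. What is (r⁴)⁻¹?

The order of (r⁴) is 5 (smallest k with (r⁴)ᵏ = e), so (r⁴)⁻¹ = (r⁴)⁴ = r¹⁶.
Check: (r⁴) · (r¹⁶) → (r⁴) · r¹⁶ = e, giving e as required.

Answer: r¹⁶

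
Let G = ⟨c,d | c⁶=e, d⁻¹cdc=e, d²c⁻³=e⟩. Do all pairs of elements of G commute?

c·d = cd but d·c = c²d⁻¹, so c·d ≠ d·c and G is not abelian.

Answer: No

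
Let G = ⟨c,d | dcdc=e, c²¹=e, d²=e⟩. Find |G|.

Enumerate words in the generators, reducing via the relations: the distinct elements are
  {c, d, e, cd, c², c³, c⁴, c⁵, c⁶, c⁷, c⁸, c⁹, c²d, c²⁰, c³d, c¹², c¹³, c¹¹, c¹⁰, c¹⁴, c¹⁵, c¹⁶, c¹⁷, c¹⁸, c¹⁹, c⁴d, c⁵d, c⁶d, c⁷d, c⁸d, c⁹d, c²⁰d, c¹²d, c¹³d, c¹¹d, c¹⁰d, c¹⁴d, c¹⁵d, c¹⁶d, c¹⁷d, c¹⁸d, c¹⁹d}.
No further products give new elements, so |G| = 42.

Answer: 42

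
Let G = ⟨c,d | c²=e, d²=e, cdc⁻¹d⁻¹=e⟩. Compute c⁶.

Compute successive powers of c, reducing at each step:
  c²: c · c = e
  c³: e · c = c
  c⁴: c · c = e
  c⁵: e · c = c
  c⁶: c · c = e

Answer: e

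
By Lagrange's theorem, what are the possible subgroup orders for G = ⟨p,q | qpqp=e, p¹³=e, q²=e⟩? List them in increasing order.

|G| = 26 = 2 · 13. By Lagrange's theorem the order of any subgroup divides 26; the divisors of 26 are 1, 2, 13, 26.

Answer: 1, 2, 13, 26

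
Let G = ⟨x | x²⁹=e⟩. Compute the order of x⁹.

Compute successive powers until reaching e:
  (x⁹)¹ = x⁹, (x⁹)² = x¹⁸, (x⁹)³ = x²⁷, (x⁹)⁴ = x⁷, (x⁹)⁵ = x¹⁶, (x⁹)⁶ = x²⁵, (x⁹)⁷ = x⁵, (x⁹)⁸ = x¹⁴, (x⁹)⁹ = x²³, (x⁹)¹⁰ = x³, (x⁹)¹¹ = x¹², (x⁹)¹² = x²¹, (x⁹)¹³ = x, (x⁹)¹⁴ = x¹⁰, (x⁹)¹⁵ = x¹⁹, (x⁹)¹⁶ = x²⁸, (x⁹)¹⁷ = x⁸, (x⁹)¹⁸ = x¹⁷, (x⁹)¹⁹ = x²⁶, (x⁹)²⁰ = x⁶, (x⁹)²¹ = x¹⁵, (x⁹)²² = x²⁴, (x⁹)²³ = x⁴, (x⁹)²⁴ = x¹³, (x⁹)²⁵ = x²², (x⁹)²⁶ = x², (x⁹)²⁷ = x¹¹, (x⁹)²⁸ = x²⁰, (x⁹)²⁹ = e.
The smallest positive k with (x⁹)ᵏ = e is 29.

Answer: 29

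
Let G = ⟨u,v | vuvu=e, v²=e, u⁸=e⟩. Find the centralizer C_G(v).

⟨v⟩ ⊆ C_G(v) since powers of v commute with v; so |C_G(v)| ≥ |⟨v⟩| = 2.
By orbit–stabilizer, |C_G(v)| = |G| / |conj. class of v| = 16 / 4 = 4.
The 4 elements commuting with v are {e, u⁴, v, u⁴v}.

Answer: {e, u⁴, v, u⁴v}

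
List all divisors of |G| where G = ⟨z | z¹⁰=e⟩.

|G| = 10 = 2 · 5. By Lagrange's theorem the order of any subgroup divides 10; the divisors of 10 are 1, 2, 5, 10.

Answer: 1, 2, 5, 10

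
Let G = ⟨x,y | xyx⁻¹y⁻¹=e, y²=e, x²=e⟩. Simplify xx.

Compute x · x by multiplying left to right and reducing via the relations at each step:
  x · x = e

Answer: e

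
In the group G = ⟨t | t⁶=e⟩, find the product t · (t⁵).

Compute t · (t⁵) by multiplying left to right and reducing via the relations at each step:
  t · t⁵ = e

Answer: e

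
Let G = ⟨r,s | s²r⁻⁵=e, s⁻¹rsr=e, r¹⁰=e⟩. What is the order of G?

Enumerate words in the generators, reducing via the relations: the distinct elements are
  {e, r, s, rs, r², r³, r⁴, r⁵, r⁶, r⁷, r⁸, r⁹, r²s, r³s, r⁴s, s⁻¹, rs⁻¹, r²s⁻¹, r³s⁻¹, r⁴s⁻¹}.
No further products give new elements, so |G| = 20.

Answer: 20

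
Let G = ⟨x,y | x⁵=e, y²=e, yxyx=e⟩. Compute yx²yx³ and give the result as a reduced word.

Multiply left to right, reducing at each step:
  y · x² = x³y
  (x³y) · y = x³
  (x³) · x³ = x

Answer: x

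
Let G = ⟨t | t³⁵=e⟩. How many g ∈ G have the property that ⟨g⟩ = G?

G is cyclic of order 35. An element generates G iff its order is 35, and a cyclic group of order 35 has exactly φ(35) = 24 such elements.

Answer: 24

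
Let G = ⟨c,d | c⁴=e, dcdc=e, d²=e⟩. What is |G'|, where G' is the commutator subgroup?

G' = [G, G] is generated by all commutators. The generator-pair commutators are: [c, d] = c².
The subgroup they normally generate is {e, c²}, of order 2.
Check: |G/G'| = 8/2 = 4 is the order of the abelianisation.

Answer: 2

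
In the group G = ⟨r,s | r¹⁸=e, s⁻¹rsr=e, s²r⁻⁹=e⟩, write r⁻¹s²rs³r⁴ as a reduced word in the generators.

Multiply left to right, reducing at each step:
  (r¹⁷) · s² = r⁸
  (r⁸) · r = r⁹
  (r⁹) · s³ = s
  s · r⁴ = r⁵s⁻¹

Answer: r⁵s⁻¹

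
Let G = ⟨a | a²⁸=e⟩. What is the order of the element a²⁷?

Compute successive powers until reaching e:
  (a²⁷)¹ = a²⁷, (a²⁷)² = a²⁶, (a²⁷)³ = a²⁵, (a²⁷)⁴ = a²⁴, (a²⁷)⁵ = a²³, (a²⁷)⁶ = a²², (a²⁷)⁷ = a²¹, (a²⁷)⁸ = a²⁰, (a²⁷)⁹ = a¹⁹, (a²⁷)¹⁰ = a¹⁸, (a²⁷)¹¹ = a¹⁷, (a²⁷)¹² = a¹⁶, (a²⁷)¹³ = a¹⁵, (a²⁷)¹⁴ = a¹⁴, (a²⁷)¹⁵ = a¹³, (a²⁷)¹⁶ = a¹², (a²⁷)¹⁷ = a¹¹, (a²⁷)¹⁸ = a¹⁰, (a²⁷)¹⁹ = a⁹, (a²⁷)²⁰ = a⁸, (a²⁷)²¹ = a⁷, (a²⁷)²² = a⁶, (a²⁷)²³ = a⁵, (a²⁷)²⁴ = a⁴, (a²⁷)²⁵ = a³, (a²⁷)²⁶ = a², (a²⁷)²⁷ = a, (a²⁷)²⁸ = e.
The smallest positive k with (a²⁷)ᵏ = e is 28.

Answer: 28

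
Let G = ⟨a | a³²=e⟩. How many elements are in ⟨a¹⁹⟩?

|⟨a¹⁹⟩| equals the order of a¹⁹. Compute successive powers until reaching e:
  (a¹⁹)¹ = a¹⁹, (a¹⁹)² = a⁶, (a¹⁹)³ = a²⁵, (a¹⁹)⁴ = a¹², (a¹⁹)⁵ = a³¹, (a¹⁹)⁶ = a¹⁸, (a¹⁹)⁷ = a⁵, (a¹⁹)⁸ = a²⁴, (a¹⁹)⁹ = a¹¹, (a¹⁹)¹⁰ = a³⁰, (a¹⁹)¹¹ = a¹⁷, (a¹⁹)¹² = a⁴, (a¹⁹)¹³ = a²³, (a¹⁹)¹⁴ = a¹⁰, (a¹⁹)¹⁵ = a²⁹, (a¹⁹)¹⁶ = a¹⁶, (a¹⁹)¹⁷ = a³, (a¹⁹)¹⁸ = a²², (a¹⁹)¹⁹ = a⁹, (a¹⁹)²⁰ = a²⁸, (a¹⁹)²¹ = a¹⁵, (a¹⁹)²² = a², (a¹⁹)²³ = a²¹, (a¹⁹)²⁴ = a⁸, (a¹⁹)²⁵ = a²⁷, (a¹⁹)²⁶ = a¹⁴, (a¹⁹)²⁷ = a, (a¹⁹)²⁸ = a²⁰, (a¹⁹)²⁹ = a⁷, (a¹⁹)³⁰ = a²⁶, (a¹⁹)³¹ = a¹³, (a¹⁹)³² = e.
The smallest positive k with (a¹⁹)ᵏ = e is 32, so |⟨a¹⁹⟩| = 32.

Answer: 32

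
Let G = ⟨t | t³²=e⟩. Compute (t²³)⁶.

Compute successive powers of (t²³), reducing at each step:
  (t²³)²: (t²³) · t²³ = t¹⁴
  (t²³)³: (t¹⁴) · t²³ = t⁵
  (t²³)⁴: (t⁵) · t²³ = t²⁸
  (t²³)⁵: (t²⁸) · t²³ = t¹⁹
  (t²³)⁶: (t¹⁹) · t²³ = t¹⁰

Answer: t¹⁰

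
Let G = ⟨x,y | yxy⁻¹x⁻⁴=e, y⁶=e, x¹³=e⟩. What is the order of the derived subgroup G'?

G' = [G, G] is generated by all commutators. The generator-pair commutators are: [x, y] = x¹⁰.
The subgroup they normally generate is {e, x, x², x³, x⁴, x⁵, x⁶, x⁷, x⁸, x⁹, x¹⁰, x¹¹, x¹²}, of order 13.
Check: |G/G'| = 78/13 = 6 is the order of the abelianisation.

Answer: 13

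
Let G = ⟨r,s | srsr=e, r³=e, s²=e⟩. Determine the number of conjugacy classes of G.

The conjugacy classes (representative and size) are:
  [e] (size 1), [r] (size 2), [rs] (size 3).
Class equation: 1 + 2 + 3 = 6 = |G|. So G has 3 conjugacy classes.

Answer: 3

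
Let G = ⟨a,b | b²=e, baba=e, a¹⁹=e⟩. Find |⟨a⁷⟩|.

|⟨a⁷⟩| equals the order of a⁷. Compute successive powers until reaching e:
  (a⁷)¹ = a⁷, (a⁷)² = a¹⁴, (a⁷)³ = a², (a⁷)⁴ = a⁹, (a⁷)⁵ = a¹⁶, (a⁷)⁶ = a⁴, (a⁷)⁷ = a¹¹, (a⁷)⁸ = a¹⁸, (a⁷)⁹ = a⁶, (a⁷)¹⁰ = a¹³, (a⁷)¹¹ = a, (a⁷)¹² = a⁸, (a⁷)¹³ = a¹⁵, (a⁷)¹⁴ = a³, (a⁷)¹⁵ = a¹⁰, (a⁷)¹⁶ = a¹⁷, (a⁷)¹⁷ = a⁵, (a⁷)¹⁸ = a¹², (a⁷)¹⁹ = e.
The smallest positive k with (a⁷)ᵏ = e is 19, so |⟨a⁷⟩| = 19.

Answer: 19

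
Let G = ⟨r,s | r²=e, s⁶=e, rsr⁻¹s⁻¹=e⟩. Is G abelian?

Each pair of generators commutes: r·s = rs = s·r. Since the generators pairwise commute, every element of G commutes with every other, so G is abelian.

Answer: Yes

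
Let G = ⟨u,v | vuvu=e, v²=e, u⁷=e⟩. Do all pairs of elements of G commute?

u·v = uv but v·u = u⁶v, so u·v ≠ v·u and G is not abelian.

Answer: No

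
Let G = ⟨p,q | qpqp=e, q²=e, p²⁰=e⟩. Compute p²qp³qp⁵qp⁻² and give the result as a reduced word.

Multiply left to right, reducing at each step:
  (p²) · q = p²q
  (p²q) · p³ = p¹⁹q
  (p¹⁹q) · q = p¹⁹
  (p¹⁹) · p⁵ = p⁴
  (p⁴) · q = p⁴q
  (p⁴q) · p⁻² = p⁶q

Answer: p⁶q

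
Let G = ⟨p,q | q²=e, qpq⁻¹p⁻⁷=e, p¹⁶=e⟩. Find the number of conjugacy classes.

The conjugacy classes (representative and size) are:
  [e] (size 1), [p] (size 2), [p¹⁴] (size 2), [p³] (size 2), [p⁴] (size 2), [p¹⁰] (size 2), [p⁸] (size 1), [p⁹] (size 2), [p¹¹] (size 2), [p¹⁰q] (size 8), [pq] (size 8).
Class equation: 1 + 2 + 2 + 2 + 2 + 2 + 1 + 2 + 2 + 8 + 8 = 32 = |G|. So G has 11 conjugacy classes.

Answer: 11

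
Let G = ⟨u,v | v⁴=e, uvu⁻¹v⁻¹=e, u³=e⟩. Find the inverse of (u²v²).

The order of (u²v²) is 6 (smallest k with (u²v²)ᵏ = e), so (u²v²)⁻¹ = (u²v²)⁵ = uv².
Check: (u²v²) · (uv²) → (u²v²) · u = v²;   (v²) · v² = e, giving e as required.

Answer: uv²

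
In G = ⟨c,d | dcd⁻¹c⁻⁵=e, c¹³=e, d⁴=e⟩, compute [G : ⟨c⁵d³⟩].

First find ord(c⁵d³) by computing successive powers:
  (c⁵d³)¹ = c⁵d³, (c⁵d³)² = c⁶d², (c⁵d³)³ = cd, (c⁵d³)⁴ = e.
So |⟨c⁵d³⟩| = ord(c⁵d³) = 4. With |G| = 52, by Lagrange [G : ⟨c⁵d³⟩] = 52/4 = 13.

Answer: 13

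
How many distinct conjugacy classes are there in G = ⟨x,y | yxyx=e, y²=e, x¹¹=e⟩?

The conjugacy classes (representative and size) are:
  [e] (size 1), [x¹⁰] (size 2), [x²] (size 2), [x³] (size 2), [x⁷] (size 2), [x⁶] (size 2), [x²y] (size 11).
Class equation: 1 + 2 + 2 + 2 + 2 + 2 + 11 = 22 = |G|. So G has 7 conjugacy classes.

Answer: 7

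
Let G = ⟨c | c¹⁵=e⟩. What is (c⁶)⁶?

Compute successive powers of (c⁶), reducing at each step:
  (c⁶)²: (c⁶) · c⁶ = c¹²
  (c⁶)³: (c¹²) · c⁶ = c³
  (c⁶)⁴: (c³) · c⁶ = c⁹
  (c⁶)⁵: (c⁹) · c⁶ = e
  (c⁶)⁶: e · c⁶ = c⁶

Answer: c⁶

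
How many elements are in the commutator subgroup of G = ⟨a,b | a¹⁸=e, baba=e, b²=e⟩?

G' = [G, G] is generated by all commutators. The generator-pair commutators are: [a, b] = a².
The subgroup they normally generate is {e, a², a⁴, a⁶, a⁸, a¹⁰, a¹², a¹⁴, a¹⁶}, of order 9.
Check: |G/G'| = 36/9 = 4 is the order of the abelianisation.

Answer: 9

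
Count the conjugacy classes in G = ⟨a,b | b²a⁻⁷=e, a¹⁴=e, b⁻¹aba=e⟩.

The conjugacy classes (representative and size) are:
  [e] (size 1), [a¹³] (size 2), [a¹²] (size 2), [a¹¹] (size 2), [a⁴] (size 2), [a⁵] (size 2), [a⁸] (size 2), [a⁷] (size 1), [a⁵b⁻¹] (size 7), [a⁵b] (size 7).
Class equation: 1 + 2 + 2 + 2 + 2 + 2 + 2 + 1 + 7 + 7 = 28 = |G|. So G has 10 conjugacy classes.

Answer: 10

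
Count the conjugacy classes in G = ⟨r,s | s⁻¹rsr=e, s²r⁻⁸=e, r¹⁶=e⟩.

The conjugacy classes (representative and size) are:
  [e] (size 1), [r] (size 2), [r¹⁴] (size 2), [r³] (size 2), [r¹²] (size 2), [r⁵] (size 2), [r¹⁰] (size 2), [r⁷] (size 2), [r⁸] (size 1), [r⁶s] (size 8), [r³s⁻¹] (size 8).
Class equation: 1 + 2 + 2 + 2 + 2 + 2 + 2 + 2 + 1 + 8 + 8 = 32 = |G|. So G has 11 conjugacy classes.

Answer: 11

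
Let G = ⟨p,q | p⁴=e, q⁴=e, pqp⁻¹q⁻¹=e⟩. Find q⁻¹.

The order of q is 4 (smallest k with qᵏ = e), so q⁻¹ = q³ = q³.
Check: q · (q³) → q · q³ = e, giving e as required.

Answer: q³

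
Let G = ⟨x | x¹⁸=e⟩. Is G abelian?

G has a single generator, so G is cyclic and hence abelian.

Answer: Yes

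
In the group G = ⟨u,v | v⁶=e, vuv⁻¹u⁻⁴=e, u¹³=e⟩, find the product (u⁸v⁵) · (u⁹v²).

Compute (u⁸v⁵) · (u⁹v²) by multiplying left to right and reducing via the relations at each step:
  (u⁸v⁵) · u⁹ = u⁷v⁵
  (u⁷v⁵) · v² = u⁷v

Answer: u⁷v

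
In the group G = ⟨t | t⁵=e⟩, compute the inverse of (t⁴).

The order of (t⁴) is 5 (smallest k with (t⁴)ᵏ = e), so (t⁴)⁻¹ = (t⁴)⁴ = t.
Check: (t⁴) · t → (t⁴) · t = e, giving e as required.

Answer: t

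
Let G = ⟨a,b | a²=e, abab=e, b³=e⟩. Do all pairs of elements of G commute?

a·b = ab but b·a = ab², so a·b ≠ b·a and G is not abelian.

Answer: No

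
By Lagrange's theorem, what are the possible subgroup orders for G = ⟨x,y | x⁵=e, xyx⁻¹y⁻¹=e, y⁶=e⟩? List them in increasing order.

|G| = 30 = 2 · 3 · 5. By Lagrange's theorem the order of any subgroup divides 30; the divisors of 30 are 1, 2, 3, 5, 6, 10, 15, 30.

Answer: 1, 2, 3, 5, 6, 10, 15, 30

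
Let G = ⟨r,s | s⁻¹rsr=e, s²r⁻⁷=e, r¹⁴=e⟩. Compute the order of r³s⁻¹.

Compute successive powers until reaching e:
  (r³s⁻¹)¹ = r³s⁻¹, (r³s⁻¹)² = r⁷, (r³s⁻¹)³ = r³s, (r³s⁻¹)⁴ = e.
The smallest positive k with (r³s⁻¹)ᵏ = e is 4.

Answer: 4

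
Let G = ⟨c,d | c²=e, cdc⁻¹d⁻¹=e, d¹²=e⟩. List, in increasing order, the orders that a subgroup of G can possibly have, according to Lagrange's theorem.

|G| = 24 = 2³ · 3. By Lagrange's theorem the order of any subgroup divides 24; the divisors of 24 are 1, 2, 3, 4, 6, 8, 12, 24.

Answer: 1, 2, 3, 4, 6, 8, 12, 24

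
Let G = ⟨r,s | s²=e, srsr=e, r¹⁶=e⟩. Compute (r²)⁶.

Compute successive powers of (r²), reducing at each step:
  (r²)²: (r²) · r² = r⁴
  (r²)³: (r⁴) · r² = r⁶
  (r²)⁴: (r⁶) · r² = r⁸
  (r²)⁵: (r⁸) · r² = r¹⁰
  (r²)⁶: (r¹⁰) · r² = r¹²

Answer: r¹²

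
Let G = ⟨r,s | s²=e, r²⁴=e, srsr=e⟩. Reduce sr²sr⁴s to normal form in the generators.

Multiply left to right, reducing at each step:
  s · r² = r²²s
  (r²²s) · s = r²²
  (r²²) · r⁴ = r²
  (r²) · s = r²s

Answer: r²s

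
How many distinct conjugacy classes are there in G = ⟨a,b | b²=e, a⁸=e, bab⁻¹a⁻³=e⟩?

The conjugacy classes (representative and size) are:
  [e] (size 1), [a³] (size 2), [a²] (size 2), [a⁴] (size 1), [a⁵] (size 2), [a⁴b] (size 4), [ab] (size 4).
Class equation: 1 + 2 + 2 + 1 + 2 + 4 + 4 = 16 = |G|. So G has 7 conjugacy classes.

Answer: 7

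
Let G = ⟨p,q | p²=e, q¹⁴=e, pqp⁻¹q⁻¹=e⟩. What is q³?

Compute successive powers of q, reducing at each step:
  q²: q · q = q²
  q³: (q²) · q = q³

Answer: q³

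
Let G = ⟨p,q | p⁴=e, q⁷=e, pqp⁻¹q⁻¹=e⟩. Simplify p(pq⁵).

Compute p · (pq⁵) by multiplying left to right and reducing via the relations at each step:
  p · p = p²
  (p²) · q⁵ = p²q⁵

Answer: p²q⁵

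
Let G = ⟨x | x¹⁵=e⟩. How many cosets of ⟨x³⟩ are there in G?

First find ord(x³) by computing successive powers:
  (x³)¹ = x³, (x³)² = x⁶, (x³)³ = x⁹, (x³)⁴ = x¹², (x³)⁵ = e.
So |⟨x³⟩| = ord(x³) = 5. With |G| = 15, by Lagrange [G : ⟨x³⟩] = 15/5 = 3.

Answer: 3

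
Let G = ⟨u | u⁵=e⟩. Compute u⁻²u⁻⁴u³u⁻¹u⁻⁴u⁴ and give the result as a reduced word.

Multiply left to right, reducing at each step:
  (u³) · u⁻⁴ = u⁴
  (u⁴) · u³ = u²
  (u²) · u⁻¹ = u
  u · u⁻⁴ = u²
  (u²) · u⁴ = u

Answer: u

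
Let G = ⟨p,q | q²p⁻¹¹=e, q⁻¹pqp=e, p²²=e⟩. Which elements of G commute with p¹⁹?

⟨p¹⁹⟩ ⊆ C_G(p¹⁹) since powers of p¹⁹ commute with p¹⁹; so |C_G(p¹⁹)| ≥ |⟨p¹⁹⟩| = 22.
By orbit–stabilizer, |C_G(p¹⁹)| = |G| / |conj. class of p¹⁹| = 44 / 2 = 22.
The 22 elements commuting with p¹⁹ are {e, p, p², p³, p⁴, p⁵, p⁶, p⁷, p⁸, p⁹, p¹⁰, p¹¹, p¹², p¹³, p¹⁴, p¹⁵, p¹⁶, p¹⁷, p¹⁸, p¹⁹, p²⁰, p²¹}.

Answer: {e, p, p², p³, p⁴, p⁵, p⁶, p⁷, p⁸, p⁹, p¹⁰, p¹¹, p¹², p¹³, p¹⁴, p¹⁵, p¹⁶, p¹⁷, p¹⁸, p¹⁹, p²⁰, p²¹}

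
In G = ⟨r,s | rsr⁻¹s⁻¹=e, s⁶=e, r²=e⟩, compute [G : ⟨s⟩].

First find ord(s) by computing successive powers:
  s¹ = s, s² = s², s³ = s³, s⁴ = s⁴, s⁵ = s⁵, s⁶ = e.
So |⟨s⟩| = ord(s) = 6. With |G| = 12, by Lagrange [G : ⟨s⟩] = 12/6 = 2.

Answer: 2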